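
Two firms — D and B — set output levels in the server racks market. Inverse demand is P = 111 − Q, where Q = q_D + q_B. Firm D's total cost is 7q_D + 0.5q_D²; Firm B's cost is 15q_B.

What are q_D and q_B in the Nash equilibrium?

22.4, 36.8

Firm D's profit: π = q_D(111 − (q_D + q_B)) − 7q_D − 0.5q_D².
∂π/∂q_D = 104 − 3q_D − q_B = 0, so q_D = 104/3 − (1/3)q_B.
For B: ∂π/∂q_B = 96 − 2q_B − q_D = 0 ⇒ q_B = 48 − 0.5q_D.
Solving the two reaction functions simultaneously: (1 − (−1/3)(−0.5))q_D = 104/3 − (1/3)·48, so (5/6)q_D = 56/3 and q_D = 22.4.
Then q_B = 48 − 0.5·22.4 = 36.8.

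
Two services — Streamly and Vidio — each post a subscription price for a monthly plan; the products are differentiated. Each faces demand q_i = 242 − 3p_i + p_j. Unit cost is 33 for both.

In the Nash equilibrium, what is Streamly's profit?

3717.12

Streamly's profit: π = (p_{Streamly} − 33)(242 − 3p_{Streamly} + p_{Vidio}).
∂π/∂p_{Streamly} = 341 − 6p_{Streamly} + p_{Vidio} = 0 ⇒ p_{Streamly} = 341/6 + (1/6)p_{Vidio}.
By symmetry p_{Vidio} = p_{Streamly}; substituting into the reaction function, (5/6)p_{Streamly} = 341/6 and p_{Streamly} = 68.2.
q_{Streamly} = 242 − 3·68.2 + 68.2 = 105.6.
Profit = (68.2 − 33)·105.6 = 3717.12.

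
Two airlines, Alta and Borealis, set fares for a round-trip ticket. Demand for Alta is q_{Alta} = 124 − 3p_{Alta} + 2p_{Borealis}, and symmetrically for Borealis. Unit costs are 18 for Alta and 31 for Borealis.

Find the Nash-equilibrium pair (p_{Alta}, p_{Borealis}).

Alta's profit: π = (p_{Alta} − 18)(124 − 3p_{Alta} + 2p_{Borealis}).
∂π/∂p_{Alta} = 178 − 6p_{Alta} + 2p_{Borealis} = 0 ⇒ p_{Alta} = 89/3 + (1/3)p_{Borealis}.
Similarly p_{Borealis} = 217/6 + (1/3)p_{Alta}.
Plugging p_{Borealis} into Alta's best response: p_{Alta} = 89/3 + (1/3)(217/6 + (1/3)p_{Alta}) ⇒ (8/9)p_{Alta} = 751/18, so p_{Alta} = 46.9375.
Then p_{Borealis} = 217/6 + (1/3)·46.9375 = 51.8125.

46.9375, 51.8125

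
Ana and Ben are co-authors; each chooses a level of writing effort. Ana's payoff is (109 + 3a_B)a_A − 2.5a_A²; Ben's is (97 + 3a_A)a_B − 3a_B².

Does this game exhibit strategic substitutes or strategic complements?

Expanding Ana's payoff: 109a_A + 3a_Ba_A − 2.5a_A².
∂π/∂a_A = 109 + 3a_B − 5a_A = 0, so a_A = 21.8 + 0.6a_B.
The best-response slope da_A/da_B = 0.6 > 0: the reaction function is upward-sloping, so the choices are strategic complements.

strategic complements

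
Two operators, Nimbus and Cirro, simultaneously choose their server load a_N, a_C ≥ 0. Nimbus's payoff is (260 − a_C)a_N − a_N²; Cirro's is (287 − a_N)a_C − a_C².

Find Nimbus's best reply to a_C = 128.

66

Expanding Nimbus's payoff: 260a_N − a_Ca_N − a_N².
∂π/∂a_N = 260 − a_C − 2a_N = 0, so a_N = 130 − 0.5a_C.
At a_C = 128: a_N = 130 − 0.5·128 = 66.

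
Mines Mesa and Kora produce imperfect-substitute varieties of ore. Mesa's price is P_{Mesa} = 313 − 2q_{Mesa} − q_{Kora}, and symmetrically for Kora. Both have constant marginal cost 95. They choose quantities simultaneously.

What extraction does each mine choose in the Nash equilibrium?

43.6

Mine Mesa's profit: π = q_{Mesa}(313 − 2q_{Mesa} − q_{Kora}) − 95q_{Mesa}.
∂π/∂q_{Mesa} = 218 − 4q_{Mesa} − q_{Kora} = 0 ⇒ q_{Mesa} = 54.5 − 0.25q_{Kora}.
Setting q_{Mesa} = q_{Kora} in the reaction function: q_{Mesa} = 54.5 − 0.25q_{Mesa}, so q_{Mesa} = 54.5 / 1.25 = 43.6.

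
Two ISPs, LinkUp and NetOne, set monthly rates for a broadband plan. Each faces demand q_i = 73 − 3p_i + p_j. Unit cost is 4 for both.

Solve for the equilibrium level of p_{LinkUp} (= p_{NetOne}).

LinkUp's profit: π = (p_{LinkUp} − 4)(73 − 3p_{LinkUp} + p_{NetOne}).
∂π/∂p_{LinkUp} = 85 − 6p_{LinkUp} + p_{NetOne} = 0 ⇒ p_{LinkUp} = 85/6 + (1/6)p_{NetOne}.
The game is symmetric, so in equilibrium p_{NetOne} = p_{LinkUp}: the reaction function gives (5/6)p_{LinkUp} = 85/6, hence p_{LinkUp} = 17.

17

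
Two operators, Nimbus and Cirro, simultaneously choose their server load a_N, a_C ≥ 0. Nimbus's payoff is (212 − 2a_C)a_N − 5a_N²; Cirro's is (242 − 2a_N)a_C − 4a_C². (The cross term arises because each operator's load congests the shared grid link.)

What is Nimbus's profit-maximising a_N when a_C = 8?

19.6

Expanding Nimbus's payoff: 212a_N − 2a_Ca_N − 5a_N².
∂π/∂a_N = 212 − 2a_C − 10a_N = 0, so a_N = 21.2 − 0.2a_C.
At a_C = 8: a_N = 21.2 − 0.2·8 = 19.6.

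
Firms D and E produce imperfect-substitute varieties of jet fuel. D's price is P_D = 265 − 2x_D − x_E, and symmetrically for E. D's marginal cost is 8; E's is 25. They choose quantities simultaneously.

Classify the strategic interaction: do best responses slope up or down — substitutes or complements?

Firm D's profit: π = x_D(265 − 2x_D − x_E) − 8x_D.
∂π/∂x_D = 257 − 4x_D − x_E = 0 ⇒ x_D = 64.25 − 0.25x_E.
The best-response slope dx_D/dx_E = −0.25 < 0: the reaction function is downward-sloping, so the choices are strategic substitutes.

strategic substitutes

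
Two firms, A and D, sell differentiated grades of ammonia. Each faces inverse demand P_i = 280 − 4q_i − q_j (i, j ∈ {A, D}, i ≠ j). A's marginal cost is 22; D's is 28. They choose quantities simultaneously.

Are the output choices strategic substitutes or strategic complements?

strategic substitutes

Firm A's profit: π = q_A(280 − 4q_A − q_D) − 22q_A.
∂π/∂q_A = 258 − 8q_A − q_D = 0 ⇒ q_A = 32.25 − 0.125q_D.
The best-response slope dq_A/dq_D = −0.125 < 0: the reaction function is downward-sloping, so the choices are strategic substitutes.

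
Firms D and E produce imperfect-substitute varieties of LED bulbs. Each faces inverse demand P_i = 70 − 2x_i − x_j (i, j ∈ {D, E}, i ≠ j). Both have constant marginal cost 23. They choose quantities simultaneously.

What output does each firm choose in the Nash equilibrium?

9.4

Firm D's profit: π = x_D(70 − 2x_D − x_E) − 23x_D.
∂π/∂x_D = 47 − 4x_D − x_E = 0 ⇒ x_D = 11.75 − 0.25x_E.
The game is symmetric, so in equilibrium x_E = x_D: the reaction function gives 1.25x_D = 11.75, hence x_D = 9.4.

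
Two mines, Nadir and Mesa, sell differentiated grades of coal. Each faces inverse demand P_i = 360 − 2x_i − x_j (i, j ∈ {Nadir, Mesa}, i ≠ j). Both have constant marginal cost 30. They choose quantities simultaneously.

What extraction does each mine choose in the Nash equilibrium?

66

Mine Nadir's profit: π = x_{Nadir}(360 − 2x_{Nadir} − x_{Mesa}) − 30x_{Nadir}.
∂π/∂x_{Nadir} = 330 − 4x_{Nadir} − x_{Mesa} = 0 ⇒ x_{Nadir} = 82.5 − 0.25x_{Mesa}.
Setting x_{Nadir} = x_{Mesa} in the reaction function: x_{Nadir} = 82.5 − 0.25x_{Nadir}, so x_{Nadir} = 82.5 / 1.25 = 66.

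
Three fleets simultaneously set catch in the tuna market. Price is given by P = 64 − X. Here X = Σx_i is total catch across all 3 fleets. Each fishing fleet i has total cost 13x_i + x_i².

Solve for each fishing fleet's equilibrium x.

A representative fishing fleet's profit is π_i = x_i(64 − X) − 13x_i − x_i², with X = x_i + Σ_{j≠i} x_j.
First-order condition: 51 − 4x_i − Σ_{j≠i} x_j = 0.
With identical fishing fleets, set every x_j = x: then 51 − 4x − 2x = 0, i.e. x = 51/6 = 8.5.

8.5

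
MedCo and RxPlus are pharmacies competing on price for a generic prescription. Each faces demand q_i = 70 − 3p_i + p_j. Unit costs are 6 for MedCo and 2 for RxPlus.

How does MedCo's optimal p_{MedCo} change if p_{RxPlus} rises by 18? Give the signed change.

MedCo's profit: π = (p_{MedCo} − 6)(70 − 3p_{MedCo} + p_{RxPlus}).
∂π/∂p_{MedCo} = 88 − 6p_{MedCo} + p_{RxPlus} = 0 ⇒ p_{MedCo} = 44/3 + (1/6)p_{RxPlus}.
The reaction-function slope is 1/6, so an 18-unit rise in p_{RxPlus} moves p_{MedCo} by 1/6 × 18 = 3. MedCo's best response rises — the actions are strategic complements.

3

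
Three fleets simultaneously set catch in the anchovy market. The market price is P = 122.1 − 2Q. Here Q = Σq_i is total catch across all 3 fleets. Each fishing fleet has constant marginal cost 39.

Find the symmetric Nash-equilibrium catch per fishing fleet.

A representative fishing fleet's profit is π_i = q_i(122.1 − 2Q) − 39q_i, with Q = q_i + Σ_{j≠i} q_j.
First-order condition: 83.1 − 4q_i − 2Σ_{j≠i} q_j = 0.
With identical fishing fleets, set every q_j = q: then 83.1 − 4q − 4q = 0, i.e. q = 83.1/8 = 10.3875.

10.3875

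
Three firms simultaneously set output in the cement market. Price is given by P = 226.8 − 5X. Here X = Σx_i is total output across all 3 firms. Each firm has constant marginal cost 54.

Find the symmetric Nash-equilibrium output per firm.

A representative firm's profit is π_i = x_i(226.8 − 5X) − 54x_i, with X = x_i + Σ_{j≠i} x_j.
First-order condition: 172.8 − 10x_i − 5Σ_{j≠i} x_j = 0.
In a symmetric equilibrium every firm chooses the same x, so Σ_{j≠i} x_j = 2x. The condition becomes 172.8 − 20x = 0, giving x = 172.8/20 = 8.64.

8.64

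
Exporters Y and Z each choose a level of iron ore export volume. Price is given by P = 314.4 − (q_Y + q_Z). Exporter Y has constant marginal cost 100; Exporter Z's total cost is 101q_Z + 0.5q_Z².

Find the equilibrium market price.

185.96

Exporter Y's profit: π = q_Y(314.4 − (q_Y + q_Z)) − 100q_Y.
∂π/∂q_Y = 214.4 − 2q_Y − q_Z = 0, so q_Y = 107.2 − 0.5q_Z.
For Z: ∂π/∂q_Z = 213.4 − 3q_Z − q_Y = 0 ⇒ q_Z = 1067/15 − (1/3)q_Y.
Plugging q_Z into Y's best response: q_Y = 107.2 − 0.5(1067/15 − (1/3)q_Y) ⇒ (5/6)q_Y = 2149/30, so q_Y = 85.96.
Then q_Z = 1067/15 − (1/3)·85.96 = 42.48.
Equilibrium price: P = 314.4 − 128.44 = 185.96.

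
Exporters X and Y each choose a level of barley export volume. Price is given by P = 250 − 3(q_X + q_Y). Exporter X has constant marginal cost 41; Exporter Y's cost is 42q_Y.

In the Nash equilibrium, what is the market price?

Exporter X's profit: π = q_X(250 − 3(q_X + q_Y)) − 41q_X.
∂π/∂q_X = 209 − 6q_X − 3q_Y = 0, so q_X = 209/6 − 0.5q_Y.
By the same steps for Y: q_Y = 104/3 − 0.5q_X.
Substituting the second reaction function into the first: q_X = 209/6 − 0.5(104/3 − 0.5q_X), which gives 0.75q_X = 17.5 ⇒ q_X = 70/3.
Then q_Y = 104/3 − 0.5·(70/3) = 23.
Equilibrium price: P = 250 − 3·(139/3) = 111.

111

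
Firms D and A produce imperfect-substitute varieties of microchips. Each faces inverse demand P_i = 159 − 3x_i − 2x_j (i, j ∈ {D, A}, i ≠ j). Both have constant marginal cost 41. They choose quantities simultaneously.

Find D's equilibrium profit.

652.6875

Firm D's profit: π = x_D(159 − 3x_D − 2x_A) − 41x_D.
∂π/∂x_D = 118 − 6x_D − 2x_A = 0 ⇒ x_D = 59/3 − (1/3)x_A.
The game is symmetric, so in equilibrium x_A = x_D: the reaction function gives (4/3)x_D = 59/3, hence x_D = 14.75.
P_D = 159 − 3·14.75 − 2·14.75 = 85.25.
Profit = (85.25 − 41)·14.75 = 652.6875.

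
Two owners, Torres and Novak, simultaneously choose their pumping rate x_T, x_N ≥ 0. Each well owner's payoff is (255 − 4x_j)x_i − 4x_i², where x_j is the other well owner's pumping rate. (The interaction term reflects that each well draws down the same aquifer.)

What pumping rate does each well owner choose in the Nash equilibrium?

Torres's payoff is (255 − 4x_N)x_T − 4x_T².
∂π/∂x_T = 255 − 4x_N − 8x_T = 0, so x_T = 31.875 − 0.5x_N.
The game is symmetric, so in equilibrium x_N = x_T: the reaction function gives 1.5x_T = 31.875, hence x_T = 21.25.

21.25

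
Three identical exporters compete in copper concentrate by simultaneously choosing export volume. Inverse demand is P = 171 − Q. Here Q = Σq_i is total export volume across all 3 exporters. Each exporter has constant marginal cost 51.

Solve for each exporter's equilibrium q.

A representative exporter's profit is π_i = q_i(171 − Q) − 51q_i, with Q = q_i + Σ_{j≠i} q_j.
First-order condition: 120 − 2q_i − Σ_{j≠i} q_j = 0.
With identical exporters, set every q_j = q: then 120 − 2q − 2q = 0, i.e. q = 120/4 = 30.

30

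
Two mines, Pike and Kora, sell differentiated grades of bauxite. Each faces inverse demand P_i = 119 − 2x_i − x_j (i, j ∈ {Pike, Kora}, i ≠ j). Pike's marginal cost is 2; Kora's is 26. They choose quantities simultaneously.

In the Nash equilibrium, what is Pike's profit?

1250

Mine Pike's profit: π = x_{Pike}(119 − 2x_{Pike} − x_{Kora}) − 2x_{Pike}.
∂π/∂x_{Pike} = 117 − 4x_{Pike} − x_{Kora} = 0 ⇒ x_{Pike} = 29.25 − 0.25x_{Kora}.
Similarly x_{Kora} = 23.25 − 0.25x_{Pike}.
Solving the two reaction functions simultaneously: (1 − (−0.25)(−0.25))x_{Pike} = 29.25 − 0.25·23.25, so 0.9375x_{Pike} = 23.4375 and x_{Pike} = 25.
Then x_{Kora} = 23.25 − 0.25·25 = 17.
P_{Pike} = 119 − 2·25 − 17 = 52.
Profit = (52 − 2)·25 = 1250.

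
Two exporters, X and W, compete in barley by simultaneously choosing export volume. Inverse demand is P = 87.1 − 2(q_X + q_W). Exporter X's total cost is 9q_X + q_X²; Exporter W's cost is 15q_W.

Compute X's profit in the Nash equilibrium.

212.1843

Exporter X's profit: π = q_X(87.1 − 2(q_X + q_W)) − 9q_X − q_X².
∂π/∂q_X = 78.1 − 6q_X − 2q_W = 0, so q_X = 781/60 − (1/3)q_W.
For W: ∂π/∂q_W = 72.1 − 4q_W − 2q_X = 0 ⇒ q_W = 18.025 − 0.5q_X.
Plugging q_W into X's best response: q_X = 781/60 − (1/3)(18.025 − 0.5q_X) ⇒ (5/6)q_X = 841/120, so q_X = 8.41.
Then q_W = 18.025 − 0.5·8.41 = 13.82.
Price P = 87.1 − 2·22.23 = 42.64.
X's profit: (42.64 − 9)·8.41 − (8.41)² = 212.1843.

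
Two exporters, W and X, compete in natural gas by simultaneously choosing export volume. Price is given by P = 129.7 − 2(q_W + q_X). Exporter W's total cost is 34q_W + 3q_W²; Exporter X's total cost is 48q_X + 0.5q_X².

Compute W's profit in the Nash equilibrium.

Exporter W's profit: π = q_W(129.7 − 2(q_W + q_X)) − 34q_W − 3q_W².
∂π/∂q_W = 95.7 − 10q_W − 2q_X = 0, so q_W = 9.57 − 0.2q_X.
For X: ∂π/∂q_X = 81.7 − 5q_X − 2q_W = 0 ⇒ q_X = 16.34 − 0.4q_W.
Solving the two reaction functions simultaneously: (1 − (−0.2)(−0.4))q_W = 9.57 − 0.2·16.34, so 0.92q_W = 6.302 and q_W = 6.85.
Then q_X = 16.34 − 0.4·6.85 = 13.6.
Price P = 129.7 − 2·20.45 = 88.8.
W's profit: (88.8 − 34)·6.85 − 3(6.85)² = 234.6125.

234.6125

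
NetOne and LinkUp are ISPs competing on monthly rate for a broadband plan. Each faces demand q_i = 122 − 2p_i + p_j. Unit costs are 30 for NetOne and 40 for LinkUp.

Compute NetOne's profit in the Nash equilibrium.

2048

NetOne's profit: π = (p_{NetOne} − 30)(122 − 2p_{NetOne} + p_{LinkUp}).
∂π/∂p_{NetOne} = 182 − 4p_{NetOne} + p_{LinkUp} = 0 ⇒ p_{NetOne} = 45.5 + 0.25p_{LinkUp}.
Similarly p_{LinkUp} = 50.5 + 0.25p_{NetOne}.
Substituting the second reaction function into the first: p_{NetOne} = 45.5 + 0.25(50.5 + 0.25p_{NetOne}), which gives 0.9375p_{NetOne} = 58.125 ⇒ p_{NetOne} = 62.
Then p_{LinkUp} = 50.5 + 0.25·62 = 66.
q_{NetOne} = 122 − 2·62 + 66 = 64.
Profit = (62 − 30)·64 = 2048.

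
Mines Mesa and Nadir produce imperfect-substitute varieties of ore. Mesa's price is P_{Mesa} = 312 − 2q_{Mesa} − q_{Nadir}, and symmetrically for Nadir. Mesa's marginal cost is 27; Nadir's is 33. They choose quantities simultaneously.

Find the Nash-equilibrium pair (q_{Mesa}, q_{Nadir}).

57.4, 55.4

Mine Mesa's profit: π = q_{Mesa}(312 − 2q_{Mesa} − q_{Nadir}) − 27q_{Mesa}.
∂π/∂q_{Mesa} = 285 − 4q_{Mesa} − q_{Nadir} = 0 ⇒ q_{Mesa} = 71.25 − 0.25q_{Nadir}.
Similarly q_{Nadir} = 69.75 − 0.25q_{Mesa}.
Solving the two reaction functions simultaneously: (1 − (−0.25)(−0.25))q_{Mesa} = 71.25 − 0.25·69.75, so 0.9375q_{Mesa} = 53.8125 and q_{Mesa} = 57.4.
Then q_{Nadir} = 69.75 − 0.25·57.4 = 55.4.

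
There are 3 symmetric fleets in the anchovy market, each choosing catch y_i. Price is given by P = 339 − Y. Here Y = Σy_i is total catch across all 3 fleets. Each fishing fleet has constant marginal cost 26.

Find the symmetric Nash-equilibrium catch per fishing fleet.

A representative fishing fleet's profit is π_i = y_i(339 − Y) − 26y_i, with Y = y_i + Σ_{j≠i} y_j.
First-order condition: 313 − 2y_i − Σ_{j≠i} y_j = 0.
With identical fishing fleets, set every y_j = y: then 313 − 2y − 2y = 0, i.e. y = 313/4 = 78.25.

78.25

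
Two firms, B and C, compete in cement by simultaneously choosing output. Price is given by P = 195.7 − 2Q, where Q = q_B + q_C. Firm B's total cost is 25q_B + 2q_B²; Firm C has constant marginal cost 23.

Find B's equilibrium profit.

Firm B's profit: π = q_B(195.7 − 2(q_B + q_C)) − 25q_B − 2q_B².
∂π/∂q_B = 170.7 − 8q_B − 2q_C = 0, so q_B = 21.3375 − 0.25q_C.
For C: ∂π/∂q_C = 172.7 − 4q_C − 2q_B = 0 ⇒ q_C = 43.175 − 0.5q_B.
Solving the two reaction functions simultaneously: (1 − (−0.25)(−0.5))q_B = 21.3375 − 0.25·43.175, so 0.875q_B = 1687/160 and q_B = 12.05.
Then q_C = 43.175 − 0.5·12.05 = 37.15.
Price P = 195.7 − 2·49.2 = 97.3.
B's profit: (97.3 − 25)·12.05 − 2(12.05)² = 580.81.

580.81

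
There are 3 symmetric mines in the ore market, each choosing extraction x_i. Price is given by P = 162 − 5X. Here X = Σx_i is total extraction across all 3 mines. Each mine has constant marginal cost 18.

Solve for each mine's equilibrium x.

A representative mine's profit is π_i = x_i(162 − 5X) − 18x_i, with X = x_i + Σ_{j≠i} x_j.
First-order condition: 144 − 10x_i − 5Σ_{j≠i} x_j = 0.
In a symmetric equilibrium every mine chooses the same x, so Σ_{j≠i} x_j = 2x. The condition becomes 144 − 20x = 0, giving x = 144/20 = 7.2.

7.2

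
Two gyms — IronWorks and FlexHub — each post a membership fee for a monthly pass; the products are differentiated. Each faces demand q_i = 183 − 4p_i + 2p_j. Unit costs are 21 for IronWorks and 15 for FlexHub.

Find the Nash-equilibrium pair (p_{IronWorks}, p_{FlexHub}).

43.7, 41.3

IronWorks's profit: π = (p_{IronWorks} − 21)(183 − 4p_{IronWorks} + 2p_{FlexHub}).
∂π/∂p_{IronWorks} = 267 − 8p_{IronWorks} + 2p_{FlexHub} = 0 ⇒ p_{IronWorks} = 33.375 + 0.25p_{FlexHub}.
Similarly p_{FlexHub} = 30.375 + 0.25p_{IronWorks}.
Plugging p_{FlexHub} into IronWorks's best response: p_{IronWorks} = 33.375 + 0.25(30.375 + 0.25p_{IronWorks}) ⇒ 0.9375p_{IronWorks} = 1311/32, so p_{IronWorks} = 43.7.
Then p_{FlexHub} = 30.375 + 0.25·43.7 = 41.3.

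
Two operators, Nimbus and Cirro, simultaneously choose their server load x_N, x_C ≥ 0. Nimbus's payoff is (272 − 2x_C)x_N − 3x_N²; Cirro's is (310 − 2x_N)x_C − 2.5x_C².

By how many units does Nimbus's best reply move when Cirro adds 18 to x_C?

-6

Expanding Nimbus's payoff: 272x_N − 2x_Cx_N − 3x_N².
∂π/∂x_N = 272 − 2x_C − 6x_N = 0, so x_N = 136/3 − (1/3)x_C.
The reaction-function slope is −1/3, so an 18-unit rise in x_C moves x_N by −1/3 × 18 = −6. Nimbus's best response falls — the actions are strategic substitutes.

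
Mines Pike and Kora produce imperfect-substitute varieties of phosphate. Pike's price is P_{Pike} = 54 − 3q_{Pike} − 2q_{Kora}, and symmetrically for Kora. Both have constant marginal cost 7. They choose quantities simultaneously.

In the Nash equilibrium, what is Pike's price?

24.625

Mine Pike's profit: π = q_{Pike}(54 − 3q_{Pike} − 2q_{Kora}) − 7q_{Pike}.
∂π/∂q_{Pike} = 47 − 6q_{Pike} − 2q_{Kora} = 0 ⇒ q_{Pike} = 47/6 − (1/3)q_{Kora}.
Setting q_{Pike} = q_{Kora} in the reaction function: q_{Pike} = 47/6 − (1/3)q_{Pike}, so q_{Pike} = (47/6) / (4/3) = 5.875.
P_{Pike} = 54 − 3·5.875 − 2·5.875 = 24.625.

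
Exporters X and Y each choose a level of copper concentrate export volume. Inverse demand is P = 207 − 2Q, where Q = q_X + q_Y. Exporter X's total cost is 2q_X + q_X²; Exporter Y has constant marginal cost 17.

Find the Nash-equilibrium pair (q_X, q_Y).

22, 36.5

Exporter X's profit: π = q_X(207 − 2(q_X + q_Y)) − 2q_X − q_X².
∂π/∂q_X = 205 − 6q_X − 2q_Y = 0, so q_X = 205/6 − (1/3)q_Y.
For Y: ∂π/∂q_Y = 190 − 4q_Y − 2q_X = 0 ⇒ q_Y = 47.5 − 0.5q_X.
Plugging q_Y into X's best response: q_X = 205/6 − (1/3)(47.5 − 0.5q_X) ⇒ (5/6)q_X = 55/3, so q_X = 22.
Then q_Y = 47.5 − 0.5·22 = 36.5.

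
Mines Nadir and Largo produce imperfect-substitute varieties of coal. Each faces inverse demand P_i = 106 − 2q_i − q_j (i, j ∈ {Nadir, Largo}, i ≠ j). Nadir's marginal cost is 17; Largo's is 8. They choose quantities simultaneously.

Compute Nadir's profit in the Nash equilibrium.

591.68

Mine Nadir's profit: π = q_{Nadir}(106 − 2q_{Nadir} − q_{Largo}) − 17q_{Nadir}.
∂π/∂q_{Nadir} = 89 − 4q_{Nadir} − q_{Largo} = 0 ⇒ q_{Nadir} = 22.25 − 0.25q_{Largo}.
Similarly q_{Largo} = 24.5 − 0.25q_{Nadir}.
Solving the two reaction functions simultaneously: (1 − (−0.25)(−0.25))q_{Nadir} = 22.25 − 0.25·24.5, so 0.9375q_{Nadir} = 16.125 and q_{Nadir} = 17.2.
Then q_{Largo} = 24.5 − 0.25·17.2 = 20.2.
P_{Nadir} = 106 − 2·17.2 − 20.2 = 51.4.
Profit = (51.4 − 17)·17.2 = 591.68.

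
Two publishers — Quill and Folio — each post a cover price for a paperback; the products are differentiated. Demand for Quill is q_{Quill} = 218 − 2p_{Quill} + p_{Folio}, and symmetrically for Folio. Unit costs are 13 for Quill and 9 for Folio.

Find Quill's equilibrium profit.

Quill's profit: π = (p_{Quill} − 13)(218 − 2p_{Quill} + p_{Folio}).
∂π/∂p_{Quill} = 244 − 4p_{Quill} + p_{Folio} = 0 ⇒ p_{Quill} = 61 + 0.25p_{Folio}.
Similarly p_{Folio} = 59 + 0.25p_{Quill}.
Substituting the second reaction function into the first: p_{Quill} = 61 + 0.25(59 + 0.25p_{Quill}), which gives 0.9375p_{Quill} = 75.75 ⇒ p_{Quill} = 80.8.
Then p_{Folio} = 59 + 0.25·80.8 = 79.2.
q_{Quill} = 218 − 2·80.8 + 79.2 = 135.6.
Profit = (80.8 − 13)·135.6 = 9193.68.

9193.68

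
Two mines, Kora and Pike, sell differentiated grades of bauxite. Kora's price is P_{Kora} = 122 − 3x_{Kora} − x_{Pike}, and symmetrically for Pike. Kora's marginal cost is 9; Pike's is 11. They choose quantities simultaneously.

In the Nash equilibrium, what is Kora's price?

Mine Kora's profit: π = x_{Kora}(122 − 3x_{Kora} − x_{Pike}) − 9x_{Kora}.
∂π/∂x_{Kora} = 113 − 6x_{Kora} − x_{Pike} = 0 ⇒ x_{Kora} = 113/6 − (1/6)x_{Pike}.
Similarly x_{Pike} = 18.5 − (1/6)x_{Kora}.
Solving the two reaction functions simultaneously: (1 − (−1/6)(−1/6))x_{Kora} = 113/6 − (1/6)·18.5, so (35/36)x_{Kora} = 15.75 and x_{Kora} = 16.2.
Then x_{Pike} = 18.5 − (1/6)·16.2 = 15.8.
P_{Kora} = 122 − 3·16.2 − 15.8 = 57.6.

57.6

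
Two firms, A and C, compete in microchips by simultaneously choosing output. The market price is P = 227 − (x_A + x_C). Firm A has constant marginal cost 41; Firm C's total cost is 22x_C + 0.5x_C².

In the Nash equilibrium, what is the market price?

Firm A's profit: π = x_A(227 − (x_A + x_C)) − 41x_A.
∂π/∂x_A = 186 − 2x_A − x_C = 0, so x_A = 93 − 0.5x_C.
For C: ∂π/∂x_C = 205 − 3x_C − x_A = 0 ⇒ x_C = 205/3 − (1/3)x_A.
Substituting the second reaction function into the first: x_A = 93 − 0.5(205/3 − (1/3)x_A), which gives (5/6)x_A = 353/6 ⇒ x_A = 70.6.
Then x_C = 205/3 − (1/3)·70.6 = 44.8.
Equilibrium price: P = 227 − 115.4 = 111.6.

111.6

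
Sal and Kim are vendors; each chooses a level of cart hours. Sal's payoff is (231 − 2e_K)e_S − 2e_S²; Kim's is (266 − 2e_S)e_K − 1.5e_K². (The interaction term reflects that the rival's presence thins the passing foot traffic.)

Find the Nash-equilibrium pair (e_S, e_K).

20.125, 75.25

Expanding Sal's payoff: 231e_S − 2e_Ke_S − 2e_S².
∂π/∂e_S = 231 − 2e_K − 4e_S = 0, so e_S = 57.75 − 0.5e_K.
Likewise for Kim: e_K = 266/3 − (2/3)e_S.
Substituting the second reaction function into the first: e_S = 57.75 − 0.5(266/3 − (2/3)e_S), which gives (2/3)e_S = 161/12 ⇒ e_S = 20.125.
Then e_K = 266/3 − (2/3)·20.125 = 75.25.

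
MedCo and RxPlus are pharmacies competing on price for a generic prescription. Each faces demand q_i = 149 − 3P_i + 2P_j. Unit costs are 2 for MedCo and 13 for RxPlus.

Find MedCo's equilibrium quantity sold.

116.4375

MedCo's profit: π = (P_{MedCo} − 2)(149 − 3P_{MedCo} + 2P_{RxPlus}).
∂π/∂P_{MedCo} = 155 − 6P_{MedCo} + 2P_{RxPlus} = 0 ⇒ P_{MedCo} = 155/6 + (1/3)P_{RxPlus}.
Similarly P_{RxPlus} = 94/3 + (1/3)P_{MedCo}.
Plugging P_{RxPlus} into MedCo's best response: P_{MedCo} = 155/6 + (1/3)(94/3 + (1/3)P_{MedCo}) ⇒ (8/9)P_{MedCo} = 653/18, so P_{MedCo} = 40.8125.
Then P_{RxPlus} = 94/3 + (1/3)·40.8125 = 44.9375.
q_{MedCo} = 149 − 3·40.8125 + 2·44.9375 = 116.4375.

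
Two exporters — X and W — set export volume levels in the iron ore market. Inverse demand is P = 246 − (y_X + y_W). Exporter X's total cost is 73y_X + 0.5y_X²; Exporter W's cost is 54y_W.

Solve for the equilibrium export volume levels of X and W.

30.8, 80.6

Exporter X's profit: π = y_X(246 − (y_X + y_W)) − 73y_X − 0.5y_X².
∂π/∂y_X = 173 − 3y_X − y_W = 0, so y_X = 173/3 − (1/3)y_W.
For W: ∂π/∂y_W = 192 − 2y_W − y_X = 0 ⇒ y_W = 96 − 0.5y_X.
Substituting the second reaction function into the first: y_X = 173/3 − (1/3)(96 − 0.5y_X), which gives (5/6)y_X = 77/3 ⇒ y_X = 30.8.
Then y_W = 96 − 0.5·30.8 = 80.6.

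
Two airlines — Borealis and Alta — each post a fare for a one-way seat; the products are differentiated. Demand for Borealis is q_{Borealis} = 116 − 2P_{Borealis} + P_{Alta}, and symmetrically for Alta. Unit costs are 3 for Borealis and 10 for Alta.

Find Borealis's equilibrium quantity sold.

77.2

Borealis's profit: π = (P_{Borealis} − 3)(116 − 2P_{Borealis} + P_{Alta}).
∂π/∂P_{Borealis} = 122 − 4P_{Borealis} + P_{Alta} = 0 ⇒ P_{Borealis} = 30.5 + 0.25P_{Alta}.
Similarly P_{Alta} = 34 + 0.25P_{Borealis}.
Plugging P_{Alta} into Borealis's best response: P_{Borealis} = 30.5 + 0.25(34 + 0.25P_{Borealis}) ⇒ 0.9375P_{Borealis} = 39, so P_{Borealis} = 41.6.
Then P_{Alta} = 34 + 0.25·41.6 = 44.4.
q_{Borealis} = 116 − 2·41.6 + 44.4 = 77.2.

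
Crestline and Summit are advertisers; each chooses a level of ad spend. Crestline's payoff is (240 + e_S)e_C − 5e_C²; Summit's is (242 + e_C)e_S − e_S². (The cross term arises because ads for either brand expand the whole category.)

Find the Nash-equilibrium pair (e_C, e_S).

Expanding Crestline's payoff: 240e_C + e_Se_C − 5e_C².
∂π/∂e_C = 240 + e_S − 10e_C = 0, so e_C = 24 + 0.1e_S.
Likewise for Summit: e_S = 121 + 0.5e_C.
Plugging e_S into Crestline's best response: e_C = 24 + 0.1(121 + 0.5e_C) ⇒ 0.95e_C = 36.1, so e_C = 38.
Then e_S = 121 + 0.5·38 = 140.

38, 140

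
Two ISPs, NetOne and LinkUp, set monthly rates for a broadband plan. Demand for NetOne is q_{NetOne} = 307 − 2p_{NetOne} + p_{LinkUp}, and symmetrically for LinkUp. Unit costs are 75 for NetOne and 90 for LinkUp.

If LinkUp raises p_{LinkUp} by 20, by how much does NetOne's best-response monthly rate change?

NetOne's profit: π = (p_{NetOne} − 75)(307 − 2p_{NetOne} + p_{LinkUp}).
∂π/∂p_{NetOne} = 457 − 4p_{NetOne} + p_{LinkUp} = 0 ⇒ p_{NetOne} = 114.25 + 0.25p_{LinkUp}.
The reaction-function slope is 0.25, so a 20-unit rise in p_{LinkUp} moves p_{NetOne} by 0.25 × 20 = 5. NetOne's best response rises — the actions are strategic complements.

5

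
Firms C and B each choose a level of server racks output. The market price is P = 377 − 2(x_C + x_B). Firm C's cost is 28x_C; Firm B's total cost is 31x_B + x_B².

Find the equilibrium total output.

Firm C's profit: π = x_C(377 − 2(x_C + x_B)) − 28x_C.
∂π/∂x_C = 349 − 4x_C − 2x_B = 0, so x_C = 87.25 − 0.5x_B.
For B: ∂π/∂x_B = 346 − 6x_B − 2x_C = 0 ⇒ x_B = 173/3 − (1/3)x_C.
Solving the two reaction functions simultaneously: (1 − (−0.5)(−1/3))x_C = 87.25 − 0.5·(173/3), so (5/6)x_C = 701/12 and x_C = 70.1.
Then x_B = 173/3 − (1/3)·70.1 = 34.3.
Total output: 70.1 + 34.3 = 104.4.

104.4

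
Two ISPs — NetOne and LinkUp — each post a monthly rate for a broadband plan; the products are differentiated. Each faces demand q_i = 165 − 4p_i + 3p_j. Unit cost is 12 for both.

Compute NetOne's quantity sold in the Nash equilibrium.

NetOne's profit: π = (p_{NetOne} − 12)(165 − 4p_{NetOne} + 3p_{LinkUp}).
∂π/∂p_{NetOne} = 213 − 8p_{NetOne} + 3p_{LinkUp} = 0 ⇒ p_{NetOne} = 26.625 + 0.375p_{LinkUp}.
The game is symmetric, so in equilibrium p_{LinkUp} = p_{NetOne}: the reaction function gives 0.625p_{NetOne} = 26.625, hence p_{NetOne} = 42.6.
q_{NetOne} = 165 − 4·42.6 + 3·42.6 = 122.4.

122.4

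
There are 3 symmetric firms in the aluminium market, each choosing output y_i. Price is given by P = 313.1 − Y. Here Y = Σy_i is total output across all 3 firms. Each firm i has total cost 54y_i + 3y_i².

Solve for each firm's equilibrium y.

25.91

A representative firm's profit is π_i = y_i(313.1 − Y) − 54y_i − 3y_i², with Y = y_i + Σ_{j≠i} y_j.
First-order condition: 259.1 − 8y_i − Σ_{j≠i} y_j = 0.
With identical firms, set every y_j = y: then 259.1 − 8y − 2y = 0, i.e. y = 259.1/10 = 25.91.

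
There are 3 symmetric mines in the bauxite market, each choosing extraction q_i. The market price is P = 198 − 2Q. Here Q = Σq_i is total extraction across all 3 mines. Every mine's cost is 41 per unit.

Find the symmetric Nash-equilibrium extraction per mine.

A representative mine's profit is π_i = q_i(198 − 2Q) − 41q_i, with Q = q_i + Σ_{j≠i} q_j.
First-order condition: 157 − 4q_i − 2Σ_{j≠i} q_j = 0.
Imposing symmetry (q_j = q for all j) turns Σ_{j≠i} q_j into 2q, so 157 = 8q and q = 19.625.

19.625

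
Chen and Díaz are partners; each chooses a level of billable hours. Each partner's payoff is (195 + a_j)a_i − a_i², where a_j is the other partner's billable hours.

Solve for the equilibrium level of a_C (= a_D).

195

Chen's payoff is (195 + a_D)a_C − a_C².
∂π/∂a_C = 195 + a_D − 2a_C = 0, so a_C = 97.5 + 0.5a_D.
By symmetry a_D = a_C; substituting into the reaction function, 0.5a_C = 97.5 and a_C = 195.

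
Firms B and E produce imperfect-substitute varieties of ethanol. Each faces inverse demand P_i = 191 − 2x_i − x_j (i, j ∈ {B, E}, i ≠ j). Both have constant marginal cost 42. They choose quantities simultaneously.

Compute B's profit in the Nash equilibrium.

1776.08

Firm B's profit: π = x_B(191 − 2x_B − x_E) − 42x_B.
∂π/∂x_B = 149 − 4x_B − x_E = 0 ⇒ x_B = 37.25 − 0.25x_E.
By symmetry x_E = x_B; substituting into the reaction function, 1.25x_B = 37.25 and x_B = 29.8.
P_B = 191 − 2·29.8 − 29.8 = 101.6.
Profit = (101.6 − 42)·29.8 = 1776.08.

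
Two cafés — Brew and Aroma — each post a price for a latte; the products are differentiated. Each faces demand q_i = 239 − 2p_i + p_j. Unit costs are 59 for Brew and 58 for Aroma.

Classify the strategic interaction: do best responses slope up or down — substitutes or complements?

Brew's profit: π = (p_{Brew} − 59)(239 − 2p_{Brew} + p_{Aroma}).
∂π/∂p_{Brew} = 357 − 4p_{Brew} + p_{Aroma} = 0 ⇒ p_{Brew} = 89.25 + 0.25p_{Aroma}.
The best-response slope dp_{Brew}/dp_{Aroma} = 0.25 > 0: the reaction function is upward-sloping, so the choices are strategic complements.

strategic complements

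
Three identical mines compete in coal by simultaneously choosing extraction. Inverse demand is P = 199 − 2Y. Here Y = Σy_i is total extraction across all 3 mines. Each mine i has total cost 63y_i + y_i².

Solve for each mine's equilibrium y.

A representative mine's profit is π_i = y_i(199 − 2Y) − 63y_i − y_i², with Y = y_i + Σ_{j≠i} y_j.
First-order condition: 136 − 6y_i − 2Σ_{j≠i} y_j = 0.
With identical mines, set every y_j = y: then 136 − 6y − 4y = 0, i.e. y = 136/10 = 13.6.

13.6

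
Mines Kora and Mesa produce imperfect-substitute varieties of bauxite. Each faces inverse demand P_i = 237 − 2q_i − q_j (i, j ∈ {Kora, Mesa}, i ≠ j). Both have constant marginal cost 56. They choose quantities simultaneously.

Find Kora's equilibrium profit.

2620.88

Mine Kora's profit: π = q_{Kora}(237 − 2q_{Kora} − q_{Mesa}) − 56q_{Kora}.
∂π/∂q_{Kora} = 181 − 4q_{Kora} − q_{Mesa} = 0 ⇒ q_{Kora} = 45.25 − 0.25q_{Mesa}.
Setting q_{Kora} = q_{Mesa} in the reaction function: q_{Kora} = 45.25 − 0.25q_{Kora}, so q_{Kora} = 45.25 / 1.25 = 36.2.
P_{Kora} = 237 − 2·36.2 − 36.2 = 128.4.
Profit = (128.4 − 56)·36.2 = 2620.88.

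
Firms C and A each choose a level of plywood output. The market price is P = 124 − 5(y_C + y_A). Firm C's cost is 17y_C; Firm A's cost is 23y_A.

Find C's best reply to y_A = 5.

8.2

Firm C's profit: π = y_C(124 − 5(y_C + y_A)) − 17y_C.
∂π/∂y_C = 107 − 10y_C − 5y_A = 0, so y_C = 10.7 − 0.5y_A.
At y_A = 5: y_C = 10.7 − 0.5·5 = 8.2.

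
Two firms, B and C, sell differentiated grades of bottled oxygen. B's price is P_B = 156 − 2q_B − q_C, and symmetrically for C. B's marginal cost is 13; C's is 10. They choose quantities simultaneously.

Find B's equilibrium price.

69.8

Firm B's profit: π = q_B(156 − 2q_B − q_C) − 13q_B.
∂π/∂q_B = 143 − 4q_B − q_C = 0 ⇒ q_B = 35.75 − 0.25q_C.
Similarly q_C = 36.5 − 0.25q_B.
Plugging q_C into B's best response: q_B = 35.75 − 0.25(36.5 − 0.25q_B) ⇒ 0.9375q_B = 26.625, so q_B = 28.4.
Then q_C = 36.5 − 0.25·28.4 = 29.4.
P_B = 156 − 2·28.4 − 29.4 = 69.8.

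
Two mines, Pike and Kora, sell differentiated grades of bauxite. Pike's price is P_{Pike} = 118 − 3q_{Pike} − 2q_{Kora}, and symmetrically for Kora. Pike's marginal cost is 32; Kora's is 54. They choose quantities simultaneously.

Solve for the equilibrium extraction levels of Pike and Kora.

12.125, 6.625

Mine Pike's profit: π = q_{Pike}(118 − 3q_{Pike} − 2q_{Kora}) − 32q_{Pike}.
∂π/∂q_{Pike} = 86 − 6q_{Pike} − 2q_{Kora} = 0 ⇒ q_{Pike} = 43/3 − (1/3)q_{Kora}.
Similarly q_{Kora} = 32/3 − (1/3)q_{Pike}.
Solving the two reaction functions simultaneously: (1 − (−1/3)(−1/3))q_{Pike} = 43/3 − (1/3)·(32/3), so (8/9)q_{Pike} = 97/9 and q_{Pike} = 12.125.
Then q_{Kora} = 32/3 − (1/3)·12.125 = 6.625.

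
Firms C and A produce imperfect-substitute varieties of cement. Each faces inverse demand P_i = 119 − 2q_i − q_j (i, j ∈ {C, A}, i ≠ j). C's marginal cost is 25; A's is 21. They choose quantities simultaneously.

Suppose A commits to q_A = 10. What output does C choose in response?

Firm C's profit: π = q_C(119 − 2q_C − q_A) − 25q_C.
∂π/∂q_C = 94 − 4q_C − q_A = 0 ⇒ q_C = 23.5 − 0.25q_A.
At q_A = 10: q_C = 23.5 − 0.25·10 = 21.

21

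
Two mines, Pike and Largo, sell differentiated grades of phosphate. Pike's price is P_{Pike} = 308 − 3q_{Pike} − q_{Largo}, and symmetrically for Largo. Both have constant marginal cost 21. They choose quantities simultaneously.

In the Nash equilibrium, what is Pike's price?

144

Mine Pike's profit: π = q_{Pike}(308 − 3q_{Pike} − q_{Largo}) − 21q_{Pike}.
∂π/∂q_{Pike} = 287 − 6q_{Pike} − q_{Largo} = 0 ⇒ q_{Pike} = 287/6 − (1/6)q_{Largo}.
Setting q_{Pike} = q_{Largo} in the reaction function: q_{Pike} = 287/6 − (1/6)q_{Pike}, so q_{Pike} = (287/6) / (7/6) = 41.
P_{Pike} = 308 − 3·41 − 41 = 144.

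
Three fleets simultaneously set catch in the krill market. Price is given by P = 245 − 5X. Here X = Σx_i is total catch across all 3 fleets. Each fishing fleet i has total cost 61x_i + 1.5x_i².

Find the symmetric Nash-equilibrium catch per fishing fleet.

A representative fishing fleet's profit is π_i = x_i(245 − 5X) − 61x_i − 1.5x_i², with X = x_i + Σ_{j≠i} x_j.
First-order condition: 184 − 13x_i − 5Σ_{j≠i} x_j = 0.
With identical fishing fleets, set every x_j = x: then 184 − 13x − 10x = 0, i.e. x = 184/23 = 8.

8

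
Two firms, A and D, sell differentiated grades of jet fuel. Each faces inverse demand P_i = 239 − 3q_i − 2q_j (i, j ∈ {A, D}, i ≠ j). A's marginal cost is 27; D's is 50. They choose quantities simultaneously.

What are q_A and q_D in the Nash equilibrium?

27.9375, 22.1875

Firm A's profit: π = q_A(239 − 3q_A − 2q_D) − 27q_A.
∂π/∂q_A = 212 − 6q_A − 2q_D = 0 ⇒ q_A = 106/3 − (1/3)q_D.
Similarly q_D = 31.5 − (1/3)q_A.
Substituting the second reaction function into the first: q_A = 106/3 − (1/3)(31.5 − (1/3)q_A), which gives (8/9)q_A = 149/6 ⇒ q_A = 27.9375.
Then q_D = 31.5 − (1/3)·27.9375 = 22.1875.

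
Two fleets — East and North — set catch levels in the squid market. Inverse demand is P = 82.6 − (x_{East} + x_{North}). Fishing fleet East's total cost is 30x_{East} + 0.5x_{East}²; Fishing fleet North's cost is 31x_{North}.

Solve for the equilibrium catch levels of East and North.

Fishing fleet East's profit: π = x_{East}(82.6 − (x_{East} + x_{North})) − 30x_{East} − 0.5x_{East}².
∂π/∂x_{East} = 52.6 − 3x_{East} − x_{North} = 0, so x_{East} = 263/15 − (1/3)x_{North}.
For North: ∂π/∂x_{North} = 51.6 − 2x_{North} − x_{East} = 0 ⇒ x_{North} = 25.8 − 0.5x_{East}.
Substituting the second reaction function into the first: x_{East} = 263/15 − (1/3)(25.8 − 0.5x_{East}), which gives (5/6)x_{East} = 134/15 ⇒ x_{East} = 10.72.
Then x_{North} = 25.8 − 0.5·10.72 = 20.44.

10.72, 20.44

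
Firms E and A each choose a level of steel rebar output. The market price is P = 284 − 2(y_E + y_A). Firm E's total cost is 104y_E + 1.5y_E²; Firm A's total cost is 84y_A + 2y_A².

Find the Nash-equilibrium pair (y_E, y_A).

20, 20

Firm E's profit: π = y_E(284 − 2(y_E + y_A)) − 104y_E − 1.5y_E².
∂π/∂y_E = 180 − 7y_E − 2y_A = 0, so y_E = 180/7 − (2/7)y_A.
For A: ∂π/∂y_A = 200 − 8y_A − 2y_E = 0 ⇒ y_A = 25 − 0.25y_E.
Solving the two reaction functions simultaneously: (1 − (−2/7)(−0.25))y_E = 180/7 − (2/7)·25, so (13/14)y_E = 130/7 and y_E = 20.
Then y_A = 25 − 0.25·20 = 20.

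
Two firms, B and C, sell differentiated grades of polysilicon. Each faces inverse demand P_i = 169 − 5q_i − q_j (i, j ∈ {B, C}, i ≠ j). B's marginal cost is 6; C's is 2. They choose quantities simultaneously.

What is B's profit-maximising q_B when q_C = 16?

Firm B's profit: π = q_B(169 − 5q_B − q_C) − 6q_B.
∂π/∂q_B = 163 − 10q_B − q_C = 0 ⇒ q_B = 16.3 − 0.1q_C.
At q_C = 16: q_B = 16.3 − 0.1·16 = 14.7.

14.7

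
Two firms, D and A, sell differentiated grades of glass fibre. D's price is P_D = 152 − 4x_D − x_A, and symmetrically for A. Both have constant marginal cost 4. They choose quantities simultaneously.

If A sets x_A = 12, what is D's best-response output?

17

Firm D's profit: π = x_D(152 − 4x_D − x_A) − 4x_D.
∂π/∂x_D = 148 − 8x_D − x_A = 0 ⇒ x_D = 18.5 − 0.125x_A.
At x_A = 12: x_D = 18.5 − 0.125·12 = 17.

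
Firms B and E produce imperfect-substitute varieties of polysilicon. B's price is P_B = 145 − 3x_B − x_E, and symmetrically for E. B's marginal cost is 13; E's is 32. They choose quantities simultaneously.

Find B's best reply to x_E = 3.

21.5

Firm B's profit: π = x_B(145 − 3x_B − x_E) − 13x_B.
∂π/∂x_B = 132 − 6x_B − x_E = 0 ⇒ x_B = 22 − (1/6)x_E.
At x_E = 3: x_B = 22 − (1/6)·3 = 21.5.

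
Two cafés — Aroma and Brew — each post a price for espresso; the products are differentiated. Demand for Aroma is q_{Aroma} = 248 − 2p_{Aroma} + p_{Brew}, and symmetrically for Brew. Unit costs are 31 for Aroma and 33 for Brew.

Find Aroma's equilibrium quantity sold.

145.2

Aroma's profit: π = (p_{Aroma} − 31)(248 − 2p_{Aroma} + p_{Brew}).
∂π/∂p_{Aroma} = 310 − 4p_{Aroma} + p_{Brew} = 0 ⇒ p_{Aroma} = 77.5 + 0.25p_{Brew}.
Similarly p_{Brew} = 78.5 + 0.25p_{Aroma}.
Substituting the second reaction function into the first: p_{Aroma} = 77.5 + 0.25(78.5 + 0.25p_{Aroma}), which gives 0.9375p_{Aroma} = 97.125 ⇒ p_{Aroma} = 103.6.
Then p_{Brew} = 78.5 + 0.25·103.6 = 104.4.
q_{Aroma} = 248 − 2·103.6 + 104.4 = 145.2.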